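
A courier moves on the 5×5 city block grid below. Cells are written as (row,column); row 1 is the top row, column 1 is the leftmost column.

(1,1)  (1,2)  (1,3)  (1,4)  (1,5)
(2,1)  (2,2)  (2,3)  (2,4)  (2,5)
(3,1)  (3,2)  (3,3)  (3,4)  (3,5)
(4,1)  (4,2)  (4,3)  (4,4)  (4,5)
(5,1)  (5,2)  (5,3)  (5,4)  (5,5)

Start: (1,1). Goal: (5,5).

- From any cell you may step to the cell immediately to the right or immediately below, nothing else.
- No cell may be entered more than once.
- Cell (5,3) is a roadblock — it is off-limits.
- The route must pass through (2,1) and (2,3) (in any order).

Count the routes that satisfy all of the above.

9

A right/down-only route from (1,1) to (5,5) makes exactly 4 down-moves and 4 right-moves in some order.
With no other constraints that would be C(8,4) = 70 routes.
A monotone route can only reach the required cells in the order (2,1), (2,3), so split there and multiply the segment counts (each segment already excludes blocked cells): (1,1)→(2,1): 1; (2,1)→(2,3): 1; (2,3)→(5,5): 9; product = 9.
That gives 9 routes.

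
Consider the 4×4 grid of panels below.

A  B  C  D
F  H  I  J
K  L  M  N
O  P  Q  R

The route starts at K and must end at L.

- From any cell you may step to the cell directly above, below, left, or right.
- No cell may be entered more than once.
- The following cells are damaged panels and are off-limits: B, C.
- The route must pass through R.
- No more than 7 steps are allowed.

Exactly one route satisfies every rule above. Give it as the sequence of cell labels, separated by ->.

The 7-move cap with required stops at R leaves no slack for detours.
Route from K: down to O, 3× right (reaching R), up to N, 2× left (reaching L) — 7 moves in all.
Check: all required cells visited; 7 ≤ 7 moves.

K -> O -> P -> Q -> R -> N -> M -> L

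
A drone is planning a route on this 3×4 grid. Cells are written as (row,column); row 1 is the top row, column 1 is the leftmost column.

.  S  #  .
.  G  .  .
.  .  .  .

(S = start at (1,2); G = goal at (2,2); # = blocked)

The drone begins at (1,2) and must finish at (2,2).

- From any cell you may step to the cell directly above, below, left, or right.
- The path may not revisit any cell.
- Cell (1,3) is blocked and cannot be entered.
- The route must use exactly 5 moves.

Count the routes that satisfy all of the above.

1

Need simple routes of exactly 5 moves from (1,2) to (2,2) (Manhattan distance 1, so 2 moves are spent on a detour and 2 undoing it).
Enumerating: (1,2) (1,1) (2,1) (3,1) (3,2) (2,2).
That gives 1 route.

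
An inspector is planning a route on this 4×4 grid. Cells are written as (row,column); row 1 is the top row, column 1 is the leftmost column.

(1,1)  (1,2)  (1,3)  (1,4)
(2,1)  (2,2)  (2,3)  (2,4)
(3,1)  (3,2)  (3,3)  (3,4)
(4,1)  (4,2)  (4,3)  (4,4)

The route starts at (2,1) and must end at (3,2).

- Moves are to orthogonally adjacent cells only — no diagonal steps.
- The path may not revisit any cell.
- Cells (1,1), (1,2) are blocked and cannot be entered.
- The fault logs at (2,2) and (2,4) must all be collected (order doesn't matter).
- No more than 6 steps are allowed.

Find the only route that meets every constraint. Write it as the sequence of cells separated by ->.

The budget equals the shortest possible length, so every move has to be on a shortest route through the required cells.
Route from (2,1): 3× right (reaching (2,4)), down to (3,4), 2× left (reaching (3,2)) — 6 moves in all.
Check: all required cells visited; 6 ≤ 6 moves.

(2,1) -> (2,2) -> (2,3) -> (2,4) -> (3,4) -> (3,3) -> (3,2)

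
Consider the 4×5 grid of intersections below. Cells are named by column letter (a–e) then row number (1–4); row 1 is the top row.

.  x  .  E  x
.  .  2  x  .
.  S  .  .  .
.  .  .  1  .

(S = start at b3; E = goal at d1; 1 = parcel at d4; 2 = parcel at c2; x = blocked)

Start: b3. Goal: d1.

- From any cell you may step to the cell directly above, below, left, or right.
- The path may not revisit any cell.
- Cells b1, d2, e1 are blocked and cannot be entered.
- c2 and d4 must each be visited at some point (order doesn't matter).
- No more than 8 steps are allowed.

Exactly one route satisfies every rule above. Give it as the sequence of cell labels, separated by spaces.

b3 b4 c4 d4 d3 c3 c2 c1 d1

The 8-move cap with required stops at c2, d4 leaves no slack for detours.
Route from b3: down to b4, 2× right (reaching d4), up to d3, left to c3, 2× up (reaching c1), right to d1 — 8 moves in all.
Check: all required cells visited; 8 ≤ 8 moves.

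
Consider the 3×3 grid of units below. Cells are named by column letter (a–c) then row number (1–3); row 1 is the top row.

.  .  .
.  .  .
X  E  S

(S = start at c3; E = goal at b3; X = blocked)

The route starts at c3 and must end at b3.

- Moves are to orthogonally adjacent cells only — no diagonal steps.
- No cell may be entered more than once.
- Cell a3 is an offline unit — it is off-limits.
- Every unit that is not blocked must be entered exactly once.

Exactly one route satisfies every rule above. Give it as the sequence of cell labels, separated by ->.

Need to visit all 8 open cells exactly once, starting at c3 and ending at b3.
Cell a1 has only two open neighbours (a2 and b1), so the path must pass straight through it: one of those is the cell it's entered from and the other is where it exits.
Route from c3: 2× up (reaching c1), 2× left (reaching a1), down to a2, right to b2, down to b3 — 7 moves in all.
Check: all 8 open cells covered.

c3 -> c2 -> c1 -> b1 -> a1 -> a2 -> b2 -> b3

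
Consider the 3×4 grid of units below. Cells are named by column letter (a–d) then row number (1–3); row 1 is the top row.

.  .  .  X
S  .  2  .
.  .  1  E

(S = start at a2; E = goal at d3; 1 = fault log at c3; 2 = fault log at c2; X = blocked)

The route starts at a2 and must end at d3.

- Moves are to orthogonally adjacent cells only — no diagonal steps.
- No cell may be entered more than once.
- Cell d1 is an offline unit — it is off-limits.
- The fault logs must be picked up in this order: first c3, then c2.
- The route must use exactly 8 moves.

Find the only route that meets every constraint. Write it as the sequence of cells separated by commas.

a2, a1, b1, b2, b3, c3, c2, d2, d3

The waypoints must appear in the order c3, c2, with no cell reused.
Route from a2: up 1 to a1, right 1 to b1, down 2 to b3, right 1 to c3, up 1 to c2, right 1 to d2, down 1 to d3 — 8 moves in all.
Check: order respected (1 at step 5, 2 at step 6); 8 moves as required.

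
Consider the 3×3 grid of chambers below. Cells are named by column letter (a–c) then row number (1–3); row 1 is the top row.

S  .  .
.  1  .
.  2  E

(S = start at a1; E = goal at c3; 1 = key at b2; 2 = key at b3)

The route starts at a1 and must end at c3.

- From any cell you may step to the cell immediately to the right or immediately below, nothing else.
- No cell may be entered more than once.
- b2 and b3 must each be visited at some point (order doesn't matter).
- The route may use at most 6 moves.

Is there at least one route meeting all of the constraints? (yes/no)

One route that works: a1 → a2 → b2 → b3 → c3.

yes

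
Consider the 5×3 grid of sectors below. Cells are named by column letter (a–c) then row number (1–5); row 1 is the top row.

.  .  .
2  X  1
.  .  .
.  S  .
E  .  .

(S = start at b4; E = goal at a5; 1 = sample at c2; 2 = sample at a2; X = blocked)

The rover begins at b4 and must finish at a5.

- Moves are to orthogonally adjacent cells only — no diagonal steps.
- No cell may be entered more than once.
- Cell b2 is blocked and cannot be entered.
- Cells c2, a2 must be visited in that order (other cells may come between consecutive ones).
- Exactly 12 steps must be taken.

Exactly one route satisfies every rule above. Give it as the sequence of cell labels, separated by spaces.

b4 b5 c5 c4 c3 c2 c1 b1 a1 a2 a3 a4 a5

The waypoints must appear in the order c2, a2, with no cell reused.
Route from b4: down to b5, right to c5, 4× up (reaching c1), 2× left (reaching a1), 4× down (reaching a5) — 12 moves in all.
Check: order respected (1 at step 5, 2 at step 9); 12 moves as required.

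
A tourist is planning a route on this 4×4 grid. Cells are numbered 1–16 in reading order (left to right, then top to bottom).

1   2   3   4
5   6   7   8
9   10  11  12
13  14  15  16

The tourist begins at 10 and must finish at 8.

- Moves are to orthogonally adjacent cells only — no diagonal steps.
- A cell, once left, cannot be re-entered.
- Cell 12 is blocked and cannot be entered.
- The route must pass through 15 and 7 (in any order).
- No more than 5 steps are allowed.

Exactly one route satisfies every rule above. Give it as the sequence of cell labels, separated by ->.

10 -> 14 -> 15 -> 11 -> 7 -> 8

Any route must reach 15 and 7 and still end at 8 within 5 moves, so the order of the required stops is forced.
Route from 10: down to 14, right to 15, 2× up (reaching 7), right to 8 — 5 moves in all.
Check: all required cells visited; 5 ≤ 5 moves.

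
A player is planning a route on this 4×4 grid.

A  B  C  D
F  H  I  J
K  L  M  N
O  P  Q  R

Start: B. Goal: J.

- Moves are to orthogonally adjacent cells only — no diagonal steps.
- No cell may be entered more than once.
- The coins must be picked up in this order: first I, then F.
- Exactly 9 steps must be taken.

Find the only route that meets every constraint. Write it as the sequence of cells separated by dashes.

B - C - I - H - F - K - L - M - N - J

The waypoints must appear in the order I, F, with no cell reused.
Route from B: right 1 to C, down 1 to I, left 2 to F, down 1 to K, right 3 to N, up 1 to J — 9 moves in all.
Check: order respected (I at step 2, F at step 4); 9 moves as required.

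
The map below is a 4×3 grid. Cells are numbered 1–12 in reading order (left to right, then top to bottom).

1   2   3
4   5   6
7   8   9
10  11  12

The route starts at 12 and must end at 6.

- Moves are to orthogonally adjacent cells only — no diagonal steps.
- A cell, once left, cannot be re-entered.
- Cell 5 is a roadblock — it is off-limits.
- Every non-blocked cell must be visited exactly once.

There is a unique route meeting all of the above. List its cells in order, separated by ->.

Need to visit all 11 open cells exactly once, starting at 12 and ending at 6.
Cell 3 has only two open neighbours (6 and 2), so the path must pass straight through it: one of those is the cell it's entered from and the other is where it exits.
Route from 12: up to 9, left to 8, down to 11, left to 10, 3× up (reaching 1), 2× right (reaching 3), down to 6 — 10 moves in all.
Check: all 11 open cells covered.

12 -> 9 -> 8 -> 11 -> 10 -> 7 -> 4 -> 1 -> 2 -> 3 -> 6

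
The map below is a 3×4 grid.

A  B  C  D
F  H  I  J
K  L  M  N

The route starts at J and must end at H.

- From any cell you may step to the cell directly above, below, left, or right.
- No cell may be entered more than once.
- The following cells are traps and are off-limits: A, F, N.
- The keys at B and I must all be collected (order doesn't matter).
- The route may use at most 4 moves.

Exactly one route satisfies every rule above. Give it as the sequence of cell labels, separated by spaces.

J I C B H

The 4-move cap with required stops at B, I leaves no slack for detours.
Route from J: left 1 to I, up 1 to C, left 1 to B, down 1 to H — 4 moves in all.
Check: all required cells visited; 4 ≤ 4 moves.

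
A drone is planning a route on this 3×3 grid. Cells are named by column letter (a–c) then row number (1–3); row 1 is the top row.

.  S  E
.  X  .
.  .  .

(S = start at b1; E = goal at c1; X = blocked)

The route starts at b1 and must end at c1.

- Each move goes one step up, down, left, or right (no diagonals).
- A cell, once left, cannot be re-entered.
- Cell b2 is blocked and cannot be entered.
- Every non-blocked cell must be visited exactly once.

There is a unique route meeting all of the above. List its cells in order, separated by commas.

Need to visit all 8 open cells exactly once, starting at b1 and ending at c1.
Route from b1: left to a1, 2× down (reaching a3), 2× right (reaching c3), 2× up (reaching c1) — 7 moves in all.
Check: all 8 open cells covered.

b1, a1, a2, a3, b3, c3, c2, c1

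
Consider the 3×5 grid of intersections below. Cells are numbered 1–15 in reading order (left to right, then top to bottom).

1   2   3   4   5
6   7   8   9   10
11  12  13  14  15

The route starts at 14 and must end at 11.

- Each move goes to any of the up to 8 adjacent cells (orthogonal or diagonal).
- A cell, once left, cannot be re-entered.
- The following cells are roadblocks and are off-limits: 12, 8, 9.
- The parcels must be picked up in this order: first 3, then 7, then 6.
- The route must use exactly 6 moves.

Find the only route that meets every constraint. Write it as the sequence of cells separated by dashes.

The waypoints must appear in the order 3, 7, 6, with no cell reused.
Route from 14: up-right 1 to 10, up-left 1 to 4, left 1 to 3, down-left 1 to 7, left 1 to 6, down 1 to 11 — 6 moves in all.
Check: order respected (3 at step 3, 7 at step 4, 6 at step 5); 6 moves as required.

14 - 10 - 4 - 3 - 7 - 6 - 11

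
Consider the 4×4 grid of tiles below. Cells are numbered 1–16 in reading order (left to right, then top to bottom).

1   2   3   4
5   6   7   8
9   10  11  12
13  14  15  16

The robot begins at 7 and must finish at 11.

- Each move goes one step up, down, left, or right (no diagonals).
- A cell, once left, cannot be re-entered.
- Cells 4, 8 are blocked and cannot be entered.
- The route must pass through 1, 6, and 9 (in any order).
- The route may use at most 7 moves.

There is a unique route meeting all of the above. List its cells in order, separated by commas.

The 7-move cap with required stops at 1, 6, 9 leaves no slack for detours.
Route from 7: left to 6, up to 2, left to 1, 2× down (reaching 9), 2× right (reaching 11) — 7 moves in all.
Check: all required cells visited; 7 ≤ 7 moves.

7, 6, 2, 1, 5, 9, 10, 11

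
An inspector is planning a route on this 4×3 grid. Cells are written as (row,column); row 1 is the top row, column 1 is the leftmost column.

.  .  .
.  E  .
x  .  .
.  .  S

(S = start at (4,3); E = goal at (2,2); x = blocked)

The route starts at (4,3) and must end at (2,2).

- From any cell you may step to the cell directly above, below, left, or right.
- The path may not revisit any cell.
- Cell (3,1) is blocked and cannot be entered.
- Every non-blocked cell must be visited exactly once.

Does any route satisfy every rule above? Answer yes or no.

no

Cell (4,1) has only one open neighbour but is neither the start nor the goal, so a Hamiltonian route would have to both enter and leave it through the same neighbour — impossible without revisiting.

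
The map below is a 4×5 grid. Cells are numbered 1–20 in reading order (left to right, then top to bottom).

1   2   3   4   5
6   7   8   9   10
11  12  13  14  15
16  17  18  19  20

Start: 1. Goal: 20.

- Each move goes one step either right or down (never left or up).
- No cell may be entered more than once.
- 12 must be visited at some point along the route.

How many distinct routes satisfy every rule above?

A right/down-only route from 1 to 20 makes exactly 3 down-moves and 4 right-moves in some order.
With no other constraints that would be C(7,3) = 35 routes.
Split at 12 and multiply the segment counts: 1→12: 3; 12→20: 4; product = 12.
That gives 12 routes.

12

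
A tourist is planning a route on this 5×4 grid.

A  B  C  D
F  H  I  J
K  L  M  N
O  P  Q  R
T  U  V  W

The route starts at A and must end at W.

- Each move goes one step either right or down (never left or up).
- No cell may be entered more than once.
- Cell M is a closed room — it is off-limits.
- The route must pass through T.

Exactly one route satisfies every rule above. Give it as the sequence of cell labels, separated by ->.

A -> F -> K -> O -> T -> U -> V -> W

Moves only go right or down, so the column and row indices never decrease.
Route from A: down 4 to T, right 3 to W — 7 moves in all.
Check: all required cells visited.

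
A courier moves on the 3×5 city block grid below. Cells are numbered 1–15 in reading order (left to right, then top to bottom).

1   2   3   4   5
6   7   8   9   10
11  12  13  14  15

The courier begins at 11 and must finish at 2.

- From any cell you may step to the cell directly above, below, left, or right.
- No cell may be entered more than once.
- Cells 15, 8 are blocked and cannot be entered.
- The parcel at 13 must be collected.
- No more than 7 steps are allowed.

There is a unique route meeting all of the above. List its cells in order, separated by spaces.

The 7-move cap with required stops at 13 leaves no slack for detours.
Route from 11: 3× right (reaching 14), 2× up (reaching 4), 2× left (reaching 2) — 7 moves in all.
Check: all required cells visited; 7 ≤ 7 moves.

11 12 13 14 9 4 3 2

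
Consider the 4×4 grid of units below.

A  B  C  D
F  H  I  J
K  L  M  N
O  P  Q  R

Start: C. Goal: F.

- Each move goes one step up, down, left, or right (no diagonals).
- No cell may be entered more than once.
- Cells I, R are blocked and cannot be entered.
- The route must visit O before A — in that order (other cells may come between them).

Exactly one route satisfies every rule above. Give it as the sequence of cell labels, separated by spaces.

C D J N M Q P O K L H B A F

The waypoints must appear in the order O, A, with no cell reused.
Route from C: right 1 to D, down 2 to N, left 1 to M, down 1 to Q, left 2 to O, up 1 to K, right 1 to L, up 2 to B, left 1 to A, down 1 to F — 13 moves in all.
Check: order respected (O at step 7, A at step 12).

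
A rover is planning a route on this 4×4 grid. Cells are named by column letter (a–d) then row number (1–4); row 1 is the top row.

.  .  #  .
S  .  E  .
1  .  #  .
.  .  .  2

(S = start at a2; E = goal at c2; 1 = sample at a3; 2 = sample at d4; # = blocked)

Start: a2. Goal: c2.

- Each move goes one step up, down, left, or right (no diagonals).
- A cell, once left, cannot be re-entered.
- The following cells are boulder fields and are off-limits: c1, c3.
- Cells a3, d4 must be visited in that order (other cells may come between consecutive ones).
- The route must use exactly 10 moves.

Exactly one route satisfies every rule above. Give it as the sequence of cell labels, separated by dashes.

The waypoints must appear in the order a3, d4, with no cell reused.
Route from a2: right 1 to b2, down 1 to b3, left 1 to a3, down 1 to a4, right 3 to d4, up 2 to d2, left 1 to c2 — 10 moves in all.
Check: order respected (1 at step 3, 2 at step 7); 10 moves as required.

a2 - b2 - b3 - a3 - a4 - b4 - c4 - d4 - d3 - d2 - c2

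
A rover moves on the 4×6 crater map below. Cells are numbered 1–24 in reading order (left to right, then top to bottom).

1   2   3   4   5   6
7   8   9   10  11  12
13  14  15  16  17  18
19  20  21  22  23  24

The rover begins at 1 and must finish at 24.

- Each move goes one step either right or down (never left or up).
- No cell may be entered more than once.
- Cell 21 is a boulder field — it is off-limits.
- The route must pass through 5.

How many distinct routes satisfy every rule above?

4

A right/down-only route from 1 to 24 makes exactly 3 down-moves and 5 right-moves in some order.
With no other constraints that would be C(8,3) = 56 routes.
Split at 5 and multiply the segment counts (each segment already excludes blocked cells): 1→5: 1; 5→24: 4; product = 4.
That gives 4 routes.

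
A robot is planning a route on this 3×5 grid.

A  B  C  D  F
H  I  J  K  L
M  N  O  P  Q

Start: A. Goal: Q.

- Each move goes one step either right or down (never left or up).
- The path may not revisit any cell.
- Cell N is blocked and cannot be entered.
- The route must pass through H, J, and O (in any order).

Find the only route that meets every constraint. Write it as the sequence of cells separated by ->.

Moves only go right or down, so the column and row indices never decrease.
Route from A: down 1 to H, right 2 to J, down 1 to O, right 2 to Q — 6 moves in all.
Check: all required cells visited.

A -> H -> I -> J -> O -> P -> Q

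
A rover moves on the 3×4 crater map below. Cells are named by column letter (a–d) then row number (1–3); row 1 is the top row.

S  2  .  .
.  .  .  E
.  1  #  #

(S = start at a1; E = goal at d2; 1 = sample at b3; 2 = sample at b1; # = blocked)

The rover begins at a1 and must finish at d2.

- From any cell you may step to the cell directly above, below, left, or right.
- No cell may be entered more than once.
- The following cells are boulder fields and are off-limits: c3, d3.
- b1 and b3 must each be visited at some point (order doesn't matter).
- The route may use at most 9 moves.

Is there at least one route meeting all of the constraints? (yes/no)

yes

One route that works: a1 → a2 → a3 → b3 → b2 → b1 → c1 → c2 → d2.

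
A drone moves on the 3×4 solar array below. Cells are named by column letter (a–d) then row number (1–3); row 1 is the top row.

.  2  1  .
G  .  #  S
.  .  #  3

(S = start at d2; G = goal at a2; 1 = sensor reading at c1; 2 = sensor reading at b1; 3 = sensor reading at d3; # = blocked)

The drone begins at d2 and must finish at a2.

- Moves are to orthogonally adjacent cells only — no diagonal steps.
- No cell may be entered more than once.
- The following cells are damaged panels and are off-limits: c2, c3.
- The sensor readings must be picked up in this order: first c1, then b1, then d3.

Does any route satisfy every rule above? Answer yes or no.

no

d3 must be visited but has only one open neighbour (d2), and it is neither the start nor the goal — the route would have to enter and leave through d2, re-entering it.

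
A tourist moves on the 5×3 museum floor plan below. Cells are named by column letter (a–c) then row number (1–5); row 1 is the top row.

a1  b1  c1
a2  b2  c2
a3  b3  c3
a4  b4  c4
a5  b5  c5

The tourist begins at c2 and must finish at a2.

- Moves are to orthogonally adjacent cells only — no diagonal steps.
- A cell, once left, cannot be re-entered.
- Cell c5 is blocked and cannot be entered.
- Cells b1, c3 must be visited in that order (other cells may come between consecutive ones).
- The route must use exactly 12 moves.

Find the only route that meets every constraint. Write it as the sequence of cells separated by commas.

The waypoints must appear in the order b1, c3, with no cell reused.
Route from c2: up 1 to c1, left 1 to b1, down 2 to b3, right 1 to c3, down 1 to c4, left 1 to b4, down 1 to b5, left 1 to a5, up 3 to a2 — 12 moves in all.
Check: order respected (b1 at step 2, c3 at step 5); 12 moves as required.

c2, c1, b1, b2, b3, c3, c4, b4, b5, a5, a4, a3, a2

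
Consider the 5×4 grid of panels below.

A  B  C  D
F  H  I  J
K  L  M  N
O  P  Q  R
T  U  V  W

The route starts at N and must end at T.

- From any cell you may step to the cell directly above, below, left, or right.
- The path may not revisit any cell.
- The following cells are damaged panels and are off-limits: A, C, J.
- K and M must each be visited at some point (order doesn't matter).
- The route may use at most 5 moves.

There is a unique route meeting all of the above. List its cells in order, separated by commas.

N, M, L, K, O, T

Any route must reach K and M and still end at T within 5 moves, so the order of the required stops is forced.
Route from N: 3× left (reaching K), 2× down (reaching T) — 5 moves in all.
Check: all required cells visited; 5 ≤ 5 moves.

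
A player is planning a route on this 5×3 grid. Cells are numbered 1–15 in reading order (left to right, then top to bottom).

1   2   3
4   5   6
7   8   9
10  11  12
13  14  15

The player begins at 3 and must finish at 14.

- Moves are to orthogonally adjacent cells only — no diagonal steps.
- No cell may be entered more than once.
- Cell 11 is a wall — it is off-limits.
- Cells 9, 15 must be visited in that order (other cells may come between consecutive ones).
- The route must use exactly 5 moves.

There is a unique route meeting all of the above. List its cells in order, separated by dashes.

The waypoints must appear in the order 9, 15, with no cell reused.
Route from 3: down 4 to 15, left 1 to 14 — 5 moves in all.
Check: order respected (9 at step 2, 15 at step 4); 5 moves as required.

3 - 6 - 9 - 12 - 15 - 14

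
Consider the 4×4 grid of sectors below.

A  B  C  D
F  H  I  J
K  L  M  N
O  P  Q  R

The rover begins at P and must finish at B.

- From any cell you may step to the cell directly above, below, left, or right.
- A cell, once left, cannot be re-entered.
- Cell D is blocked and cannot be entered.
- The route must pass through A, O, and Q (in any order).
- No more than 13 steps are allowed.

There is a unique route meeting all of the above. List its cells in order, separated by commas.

The 13-move cap with required stops at A, O, Q leaves no slack for detours.
Route from P: left to O, up to K, 2× right (reaching M), down to Q, right to R, 2× up (reaching J), 3× left (reaching F), up to A, right to B — 13 moves in all.
Check: all required cells visited; 13 ≤ 13 moves.

P, O, K, L, M, Q, R, N, J, I, H, F, A, B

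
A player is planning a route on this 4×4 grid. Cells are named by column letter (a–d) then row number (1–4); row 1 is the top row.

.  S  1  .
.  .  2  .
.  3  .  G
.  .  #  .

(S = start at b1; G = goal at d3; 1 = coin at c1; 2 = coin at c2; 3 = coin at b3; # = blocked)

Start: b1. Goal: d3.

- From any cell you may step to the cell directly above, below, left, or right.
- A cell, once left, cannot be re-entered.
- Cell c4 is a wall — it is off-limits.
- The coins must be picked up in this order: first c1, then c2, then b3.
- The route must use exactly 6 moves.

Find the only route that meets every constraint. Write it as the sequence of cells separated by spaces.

The waypoints must appear in the order c1, c2, b3, with no cell reused.
Route from b1: right to c1, down to c2, left to b2, down to b3, 2× right (reaching d3) — 6 moves in all.
Check: order respected (1 at step 1, 2 at step 2, 3 at step 4); 6 moves as required.

b1 c1 c2 b2 b3 c3 d3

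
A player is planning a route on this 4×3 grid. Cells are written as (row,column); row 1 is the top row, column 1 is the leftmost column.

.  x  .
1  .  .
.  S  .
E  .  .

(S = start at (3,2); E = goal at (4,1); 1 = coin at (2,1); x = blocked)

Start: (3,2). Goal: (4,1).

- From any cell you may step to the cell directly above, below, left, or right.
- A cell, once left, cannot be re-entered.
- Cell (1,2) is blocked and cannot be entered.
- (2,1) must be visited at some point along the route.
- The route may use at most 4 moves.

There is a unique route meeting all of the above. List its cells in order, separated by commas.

The 4-move cap with required stops at (2,1) leaves no slack for detours.
Route from (3,2): up 1 to (2,2), left 1 to (2,1), down 2 to (4,1) — 4 moves in all.
Check: all required cells visited; 4 ≤ 4 moves.

(3,2), (2,2), (2,1), (3,1), (4,1)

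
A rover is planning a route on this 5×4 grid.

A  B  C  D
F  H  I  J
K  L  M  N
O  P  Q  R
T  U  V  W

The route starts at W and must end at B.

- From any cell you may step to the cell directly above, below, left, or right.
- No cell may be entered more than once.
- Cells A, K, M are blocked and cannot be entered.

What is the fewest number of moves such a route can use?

6

The Manhattan distance from W to B is |5−1| + |4−2| = 6, so at least 6 moves are needed.
A route of 6 moves achieves this: W → R → N → J → D → C → B.
Since 6 matches the lower bound, it is optimal.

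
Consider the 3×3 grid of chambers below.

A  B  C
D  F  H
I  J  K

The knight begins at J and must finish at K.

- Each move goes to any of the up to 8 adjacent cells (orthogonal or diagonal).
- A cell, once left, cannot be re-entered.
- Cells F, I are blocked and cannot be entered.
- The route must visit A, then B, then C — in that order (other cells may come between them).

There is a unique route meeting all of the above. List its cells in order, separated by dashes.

The waypoints must appear in the order A, B, C, with no cell reused.
Route from J: up-left to D, up to A, 2× right (reaching C), 2× down (reaching K) — 6 moves in all.
Check: order respected (A at step 2, B at step 3, C at step 4).

J - D - A - B - C - H - K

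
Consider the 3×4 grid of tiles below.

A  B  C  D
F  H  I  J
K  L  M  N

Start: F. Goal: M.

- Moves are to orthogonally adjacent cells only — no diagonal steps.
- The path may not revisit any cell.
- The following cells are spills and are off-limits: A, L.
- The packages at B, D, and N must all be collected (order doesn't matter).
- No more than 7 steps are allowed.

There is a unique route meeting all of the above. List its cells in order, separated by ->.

F -> H -> B -> C -> D -> J -> N -> M

Any route must reach B, D, and N and still end at M within 7 moves, so the order of the required stops is forced.
Route from F: right to H, up to B, 2× right (reaching D), 2× down (reaching N), left to M — 7 moves in all.
Check: all required cells visited; 7 ≤ 7 moves.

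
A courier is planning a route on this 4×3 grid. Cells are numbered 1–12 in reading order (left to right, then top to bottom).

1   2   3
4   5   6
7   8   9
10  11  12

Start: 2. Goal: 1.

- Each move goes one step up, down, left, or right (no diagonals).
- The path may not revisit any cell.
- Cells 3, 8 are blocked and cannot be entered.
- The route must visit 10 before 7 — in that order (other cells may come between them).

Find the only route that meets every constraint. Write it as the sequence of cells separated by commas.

2, 5, 6, 9, 12, 11, 10, 7, 4, 1

The waypoints must appear in the order 10, 7, with no cell reused.
Route from 2: down to 5, right to 6, 2× down (reaching 12), 2× left (reaching 10), 3× up (reaching 1) — 9 moves in all.
Check: order respected (10 at step 6, 7 at step 7).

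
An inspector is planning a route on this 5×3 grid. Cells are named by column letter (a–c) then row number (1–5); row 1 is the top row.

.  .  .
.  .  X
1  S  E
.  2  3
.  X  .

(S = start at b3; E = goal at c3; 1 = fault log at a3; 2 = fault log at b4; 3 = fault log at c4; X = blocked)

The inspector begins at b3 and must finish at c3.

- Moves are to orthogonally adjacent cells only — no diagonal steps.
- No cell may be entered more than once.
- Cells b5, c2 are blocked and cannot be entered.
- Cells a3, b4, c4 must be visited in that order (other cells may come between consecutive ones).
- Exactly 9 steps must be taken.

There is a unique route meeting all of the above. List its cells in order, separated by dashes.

b3 - b2 - b1 - a1 - a2 - a3 - a4 - b4 - c4 - c3

The waypoints must appear in the order a3, b4, c4, with no cell reused.
Route from b3: 2× up (reaching b1), left to a1, 3× down (reaching a4), 2× right (reaching c4), up to c3 — 9 moves in all.
Check: order respected (1 at step 5, 2 at step 7, 3 at step 8); 9 moves as required.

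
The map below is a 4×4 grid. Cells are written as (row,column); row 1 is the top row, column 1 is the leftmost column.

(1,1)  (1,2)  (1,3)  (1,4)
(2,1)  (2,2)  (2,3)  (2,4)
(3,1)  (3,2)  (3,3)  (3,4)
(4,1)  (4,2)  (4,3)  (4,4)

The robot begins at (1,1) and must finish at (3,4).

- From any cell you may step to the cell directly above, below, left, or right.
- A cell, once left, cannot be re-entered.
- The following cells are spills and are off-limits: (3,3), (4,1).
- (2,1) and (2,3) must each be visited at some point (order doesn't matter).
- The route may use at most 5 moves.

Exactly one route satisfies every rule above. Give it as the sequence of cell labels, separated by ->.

(1,1) -> (2,1) -> (2,2) -> (2,3) -> (2,4) -> (3,4)

The 5-move cap with required stops at (2,1), (2,3) leaves no slack for detours.
Route from (1,1): down 1 to (2,1), right 3 to (2,4), down 1 to (3,4) — 5 moves in all.
Check: all required cells visited; 5 ≤ 5 moves.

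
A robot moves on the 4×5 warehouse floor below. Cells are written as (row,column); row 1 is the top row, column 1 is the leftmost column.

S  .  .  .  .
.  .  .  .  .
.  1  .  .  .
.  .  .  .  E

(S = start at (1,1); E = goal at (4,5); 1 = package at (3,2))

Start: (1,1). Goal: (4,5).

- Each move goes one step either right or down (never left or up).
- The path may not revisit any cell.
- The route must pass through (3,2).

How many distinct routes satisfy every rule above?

12

A right/down-only route from (1,1) to (4,5) makes exactly 3 down-moves and 4 right-moves in some order.
With no other constraints that would be C(7,3) = 35 routes.
Split at (3,2) and multiply the segment counts: (1,1)→(3,2): 3; (3,2)→(4,5): 4; product = 12.
That gives 12 routes.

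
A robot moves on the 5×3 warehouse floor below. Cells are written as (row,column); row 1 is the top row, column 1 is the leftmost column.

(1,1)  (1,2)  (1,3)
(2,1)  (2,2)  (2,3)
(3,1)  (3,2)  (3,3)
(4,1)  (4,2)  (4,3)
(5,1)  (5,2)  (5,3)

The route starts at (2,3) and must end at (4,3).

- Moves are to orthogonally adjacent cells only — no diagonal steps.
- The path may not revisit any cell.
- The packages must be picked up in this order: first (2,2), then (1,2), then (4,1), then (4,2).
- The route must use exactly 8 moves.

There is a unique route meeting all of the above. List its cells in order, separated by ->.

(2,3) -> (2,2) -> (1,2) -> (1,1) -> (2,1) -> (3,1) -> (4,1) -> (4,2) -> (4,3)

The waypoints must appear in the order (2,2), (1,2), (4,1), (4,2), with no cell reused.
Route from (2,3): left 1 to (2,2), up 1 to (1,2), left 1 to (1,1), down 3 to (4,1), right 2 to (4,3) — 8 moves in all.
Check: order respected ((2,2) at step 1, (1,2) at step 2, (4,1) at step 6, (4,2) at step 7); 8 moves as required.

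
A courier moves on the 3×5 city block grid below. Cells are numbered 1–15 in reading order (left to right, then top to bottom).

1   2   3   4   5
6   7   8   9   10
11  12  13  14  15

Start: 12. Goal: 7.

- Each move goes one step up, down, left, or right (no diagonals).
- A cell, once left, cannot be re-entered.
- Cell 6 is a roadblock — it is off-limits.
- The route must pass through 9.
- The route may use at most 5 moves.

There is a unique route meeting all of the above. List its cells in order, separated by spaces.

12 13 14 9 8 7

The 5-move cap with required stops at 9 leaves no slack for detours.
Route from 12: right 2 to 14, up 1 to 9, left 2 to 7 — 5 moves in all.
Check: all required cells visited; 5 ≤ 5 moves.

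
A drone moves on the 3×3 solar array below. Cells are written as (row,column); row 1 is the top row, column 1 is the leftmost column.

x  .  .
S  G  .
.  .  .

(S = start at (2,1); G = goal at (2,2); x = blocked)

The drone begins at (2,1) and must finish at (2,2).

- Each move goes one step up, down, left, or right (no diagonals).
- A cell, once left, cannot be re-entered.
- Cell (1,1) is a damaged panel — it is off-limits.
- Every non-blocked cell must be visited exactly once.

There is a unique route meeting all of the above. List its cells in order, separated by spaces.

(2,1) (3,1) (3,2) (3,3) (2,3) (1,3) (1,2) (2,2)

Need to visit all 8 open cells exactly once, starting at (2,1) and ending at (2,2).
Cell (1,3) has only two open neighbours ((2,3) and (1,2)), so the path must pass straight through it: one of those is the cell it's entered from and the other is where it exits.
Route from (2,1): down 1 to (3,1), right 2 to (3,3), up 2 to (1,3), left 1 to (1,2), down 1 to (2,2) — 7 moves in all.
Check: all 8 open cells covered.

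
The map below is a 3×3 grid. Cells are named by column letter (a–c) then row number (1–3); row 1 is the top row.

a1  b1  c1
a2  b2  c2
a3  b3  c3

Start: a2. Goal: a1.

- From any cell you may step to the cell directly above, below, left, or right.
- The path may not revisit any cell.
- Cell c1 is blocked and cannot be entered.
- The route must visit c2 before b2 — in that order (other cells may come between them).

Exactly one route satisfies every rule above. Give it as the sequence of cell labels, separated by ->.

The waypoints must appear in the order c2, b2, with no cell reused.
Route from a2: down to a3, 2× right (reaching c3), up to c2, left to b2, up to b1, left to a1 — 7 moves in all.
Check: order respected (c2 at step 4, b2 at step 5).

a2 -> a3 -> b3 -> c3 -> c2 -> b2 -> b1 -> a1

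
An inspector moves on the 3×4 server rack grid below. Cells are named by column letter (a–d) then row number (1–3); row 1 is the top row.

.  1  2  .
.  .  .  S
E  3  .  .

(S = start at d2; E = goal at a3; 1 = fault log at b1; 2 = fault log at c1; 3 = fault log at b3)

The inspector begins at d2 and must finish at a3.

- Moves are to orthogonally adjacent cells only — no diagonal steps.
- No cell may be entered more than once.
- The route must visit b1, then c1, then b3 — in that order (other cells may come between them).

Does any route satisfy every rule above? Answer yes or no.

Ignoring the required order, 10 revisit-free routes from d2 to a3 pass through all of b1, c1, and b3; the waypoint orders that occur are c1 → b1 → b3 (8); c1 → b3 → b1 (1); b3 → c1 → b1 (1) — never b1 → c1 → b3.

no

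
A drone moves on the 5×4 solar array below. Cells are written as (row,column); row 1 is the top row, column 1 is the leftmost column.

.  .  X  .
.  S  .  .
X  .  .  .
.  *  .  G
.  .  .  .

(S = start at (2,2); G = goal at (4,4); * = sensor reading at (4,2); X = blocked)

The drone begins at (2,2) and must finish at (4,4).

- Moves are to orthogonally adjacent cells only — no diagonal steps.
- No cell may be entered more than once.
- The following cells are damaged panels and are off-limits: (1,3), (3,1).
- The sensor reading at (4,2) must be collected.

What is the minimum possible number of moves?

Any route passes through (4,2) somewhere between (2,2) and (4,4). Summing Manhattan distances along the two legs ((2,2) → (4,2) → (4,4)) gives a lower bound of 2 + 2 = 4 moves.
A route of 4 moves achieves this: (2,2) → (3,2) → (4,2) → (4,3) → (4,4).
Since 4 matches the lower bound, it is optimal.

4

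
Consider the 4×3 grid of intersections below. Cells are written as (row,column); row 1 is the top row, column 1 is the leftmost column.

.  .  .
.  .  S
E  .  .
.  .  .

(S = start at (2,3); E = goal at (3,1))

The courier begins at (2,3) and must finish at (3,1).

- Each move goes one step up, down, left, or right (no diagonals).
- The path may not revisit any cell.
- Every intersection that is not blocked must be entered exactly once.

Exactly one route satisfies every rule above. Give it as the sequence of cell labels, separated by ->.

Need to visit all 12 open cells exactly once, starting at (2,3) and ending at (3,1).
Cell (1,1) has only two open neighbours ((2,1) and (1,2)), so the path must pass straight through it: one of those is the cell it's entered from and the other is where it exits.
Route from (2,3): up 1 to (1,3), left 2 to (1,1), down 1 to (2,1), right 1 to (2,2), down 1 to (3,2), right 1 to (3,3), down 1 to (4,3), left 2 to (4,1), up 1 to (3,1) — 11 moves in all.
Check: all 12 open cells covered.

(2,3) -> (1,3) -> (1,2) -> (1,1) -> (2,1) -> (2,2) -> (3,2) -> (3,3) -> (4,3) -> (4,2) -> (4,1) -> (3,1)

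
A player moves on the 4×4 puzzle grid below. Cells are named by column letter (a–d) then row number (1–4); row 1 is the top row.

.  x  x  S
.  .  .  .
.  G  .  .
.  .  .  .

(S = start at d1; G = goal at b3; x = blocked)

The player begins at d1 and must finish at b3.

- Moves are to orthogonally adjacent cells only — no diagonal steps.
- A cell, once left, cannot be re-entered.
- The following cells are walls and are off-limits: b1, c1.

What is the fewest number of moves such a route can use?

The Manhattan distance from d1 to b3 is |1−3| + |4−2| = 4, so at least 4 moves are needed.
A route of 4 moves achieves this: d1 → d2 → d3 → c3 → b3.
Since 4 matches the lower bound, it is optimal.

4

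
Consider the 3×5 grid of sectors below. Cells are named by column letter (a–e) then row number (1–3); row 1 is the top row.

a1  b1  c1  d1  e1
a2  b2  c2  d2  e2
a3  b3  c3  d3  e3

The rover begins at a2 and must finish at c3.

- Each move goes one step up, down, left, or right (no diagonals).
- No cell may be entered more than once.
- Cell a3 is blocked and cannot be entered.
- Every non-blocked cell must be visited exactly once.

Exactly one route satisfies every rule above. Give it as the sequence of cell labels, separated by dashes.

a2 - a1 - b1 - c1 - d1 - e1 - e2 - e3 - d3 - d2 - c2 - b2 - b3 - c3

Need to visit all 14 open cells exactly once, starting at a2 and ending at c3.
Route from a2: up to a1, 4× right (reaching e1), 2× down (reaching e3), left to d3, up to d2, 2× left (reaching b2), down to b3, right to c3 — 13 moves in all.
Check: all 14 open cells covered.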